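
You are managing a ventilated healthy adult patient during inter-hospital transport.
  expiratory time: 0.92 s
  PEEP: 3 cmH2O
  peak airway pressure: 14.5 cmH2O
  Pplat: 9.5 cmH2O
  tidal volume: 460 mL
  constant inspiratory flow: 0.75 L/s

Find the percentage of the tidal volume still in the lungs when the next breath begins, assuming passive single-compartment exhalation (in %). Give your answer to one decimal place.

R = (PIP − Pplat)/V̇ = (14.5 − 9.5) / 0.75 = 5.0/0.75 = 6.667 cmH2O·s/L.
C = Vt/(Pplat − PEEP) = 460.0 / (9.5 − 3) = 460.0/6.5 = 70.769 mL/cmH2O.
τ = R × C = 6.667 × 0.07077 L/cmH2O = 0.4718 s.
Fraction remaining at end-expiration = e^(−Te/τ) = e^(−0.92/0.4718) = 0.1423 → 14.23%.

14.2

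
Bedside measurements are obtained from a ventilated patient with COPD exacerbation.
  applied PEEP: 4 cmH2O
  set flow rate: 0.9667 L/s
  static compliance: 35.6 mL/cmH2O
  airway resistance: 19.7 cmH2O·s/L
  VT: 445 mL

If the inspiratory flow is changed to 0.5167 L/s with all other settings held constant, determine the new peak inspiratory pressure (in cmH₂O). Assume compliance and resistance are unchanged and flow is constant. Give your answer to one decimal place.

PIP = Vt/C + R·V̇ + PEEP (constant-flow equation of motion).
Only the resistive term changes: ΔPIP = R × ΔV̇ = 19.7 × (0.5167 − 0.9667) = 19.7 × -0.45 = -8.865 cmH2O.
Original PIP = 445/35.6 + 19.7×0.9667 + 4 = 35.544 cmH2O; new PIP = 35.544 + (-8.865) = 26.679 cmH2O.

26.7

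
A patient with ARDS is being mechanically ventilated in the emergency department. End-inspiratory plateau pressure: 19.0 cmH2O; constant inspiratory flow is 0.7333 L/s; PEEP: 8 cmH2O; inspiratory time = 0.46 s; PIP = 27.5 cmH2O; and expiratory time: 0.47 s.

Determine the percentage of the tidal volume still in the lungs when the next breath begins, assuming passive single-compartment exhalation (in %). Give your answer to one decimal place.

Vt = flow × Ti = 0.7333 L/s × 0.46 s × 1000 mL/L = 337.32 mL.
R = (PIP − Pplat)/V̇ = (27.5 − 19.0) / 0.7333 = 8.5/0.7333 = 11.591 cmH2O·s/L.
C = Vt/(Pplat − PEEP) = 337.32 / (19.0 − 8) = 337.32/11.0 = 30.665 mL/cmH2O.
τ = R × C = 11.591 × 0.03067 L/cmH2O = 0.3555 s.
Fraction remaining at end-expiration = e^(−Te/τ) = e^(−0.47/0.3555) = 0.2666 → 26.66%.

26.7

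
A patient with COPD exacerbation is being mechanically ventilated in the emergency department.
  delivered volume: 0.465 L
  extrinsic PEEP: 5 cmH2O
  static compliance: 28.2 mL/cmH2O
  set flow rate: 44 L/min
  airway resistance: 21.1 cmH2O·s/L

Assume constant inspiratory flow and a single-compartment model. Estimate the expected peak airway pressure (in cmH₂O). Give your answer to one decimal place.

Flow: 44 L/min ÷ 60 = 0.7333 L/s.
Equation of motion (constant flow): PIP = Vt/C + R·V̇ + PEEP.
PIP = 465/28.2 + 21.1×0.7333 + 5 = 16.489 + 15.473 + 5 = 36.962 cmH2O.

37.0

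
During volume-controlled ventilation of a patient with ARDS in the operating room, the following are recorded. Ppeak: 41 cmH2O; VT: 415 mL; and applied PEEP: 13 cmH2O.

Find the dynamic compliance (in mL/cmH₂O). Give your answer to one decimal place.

Dynamic compliance = Vt / (PIP − PEEP) = 415 / (41 − 13) = 415 / 28.0 = 14.821 mL/cmH2O.

14.8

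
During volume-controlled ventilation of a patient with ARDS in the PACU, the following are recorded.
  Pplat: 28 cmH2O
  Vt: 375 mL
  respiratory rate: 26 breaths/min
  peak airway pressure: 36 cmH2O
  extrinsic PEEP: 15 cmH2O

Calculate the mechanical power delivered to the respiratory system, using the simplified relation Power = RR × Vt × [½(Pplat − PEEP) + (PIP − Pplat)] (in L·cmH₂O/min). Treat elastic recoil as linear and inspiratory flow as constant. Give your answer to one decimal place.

141.4

Per-breath work = Vt × [½(Pplat−PEEP) + (PIP−Pplat)] = 0.375 × [0.5×13.0 + 8.0] = 0.375 × 14.5 = 5.438 L·cmH2O.
Power = 26 × 5.438 = 141.39 L·cmH2O/min.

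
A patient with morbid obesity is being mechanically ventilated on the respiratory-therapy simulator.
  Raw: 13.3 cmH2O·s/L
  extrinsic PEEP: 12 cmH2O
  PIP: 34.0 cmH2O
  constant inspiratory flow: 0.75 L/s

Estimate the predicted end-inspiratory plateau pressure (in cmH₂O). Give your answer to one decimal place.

Pplat = PIP − Raw × flow = 34.0 − 13.3 × 0.75 = 34.0 − 9.975 = 24.025 cmH2O.

24.0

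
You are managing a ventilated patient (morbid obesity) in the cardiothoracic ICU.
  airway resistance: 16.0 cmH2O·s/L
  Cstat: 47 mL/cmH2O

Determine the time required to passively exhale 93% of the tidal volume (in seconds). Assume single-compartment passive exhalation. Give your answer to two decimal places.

2.00

τ = R × C = 16.0 × 47 mL/cmH2O = 16.0 × 0.047 L/cmH2O = 0.752 s.
Exhaled fraction f = 1 − e^(−t/τ) → t = −τ·ln(1 − f) = −0.752·ln(0.07) = 2.0 s.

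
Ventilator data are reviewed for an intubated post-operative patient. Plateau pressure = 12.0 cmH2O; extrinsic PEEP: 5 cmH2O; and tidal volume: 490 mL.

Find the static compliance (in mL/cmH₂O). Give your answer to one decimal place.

Cstat = Vt / (Pplat − PEEP) = 490 / (12.0 − 5) = 490 / 7.0 = 70.0 mL/cmH2O.

70.0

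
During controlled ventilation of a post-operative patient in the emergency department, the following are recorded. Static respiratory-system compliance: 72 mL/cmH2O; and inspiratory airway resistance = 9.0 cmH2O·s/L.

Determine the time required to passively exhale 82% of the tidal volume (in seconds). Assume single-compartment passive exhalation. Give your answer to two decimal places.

1.11

τ = R × C = 9.0 × 72 mL/cmH2O = 9.0 × 0.072 L/cmH2O = 0.648 s.
Exhaled fraction f = 1 − e^(−t/τ) → t = −τ·ln(1 − f) = −0.648·ln(0.18) = 1.111 s.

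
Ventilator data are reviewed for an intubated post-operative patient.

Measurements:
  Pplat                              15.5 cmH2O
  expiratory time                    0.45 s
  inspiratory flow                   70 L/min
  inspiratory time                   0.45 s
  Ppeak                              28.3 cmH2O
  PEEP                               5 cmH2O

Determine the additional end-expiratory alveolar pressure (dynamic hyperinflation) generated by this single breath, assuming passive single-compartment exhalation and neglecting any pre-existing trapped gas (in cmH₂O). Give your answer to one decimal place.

4.6

Flow: 70 L/min ÷ 60 = 1.1667 L/s.
Vt = flow × Ti = 1.1667 L/s × 0.45 s × 1000 mL/L = 525.02 mL.
R = (PIP − Pplat)/V̇ = (28.3 − 15.5) / 1.1667 = 12.8/1.1667 = 10.971 cmH2O·s/L.
C = Vt/(Pplat − PEEP) = 525.02 / (15.5 − 5) = 525.02/10.5 = 50.002 mL/cmH2O.
τ = R × C = 10.971 × 0.05 L/cmH2O = 0.5486 s.
Fraction remaining = e^(−Te/τ) = e^(−0.45/0.5486) = 0.4403; trapped volume = 525.02 × 0.4403 = 231.17 mL.
Additional alveolar pressure from trapping ≈ V_trapped / C = 231.17 / 50.002 = 4.623 cmH2O.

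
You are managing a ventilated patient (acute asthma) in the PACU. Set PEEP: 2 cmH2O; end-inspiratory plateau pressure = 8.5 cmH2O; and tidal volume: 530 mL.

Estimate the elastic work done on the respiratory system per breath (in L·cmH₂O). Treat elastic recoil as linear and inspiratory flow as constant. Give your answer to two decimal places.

Elastic work ≈ ½ × (Pplat − PEEP) × Vt = 0.5 × (8.5 − 2) × 0.530 L = 0.5 × 6.5 × 0.530 = 1.723 L·cmH2O.

1.72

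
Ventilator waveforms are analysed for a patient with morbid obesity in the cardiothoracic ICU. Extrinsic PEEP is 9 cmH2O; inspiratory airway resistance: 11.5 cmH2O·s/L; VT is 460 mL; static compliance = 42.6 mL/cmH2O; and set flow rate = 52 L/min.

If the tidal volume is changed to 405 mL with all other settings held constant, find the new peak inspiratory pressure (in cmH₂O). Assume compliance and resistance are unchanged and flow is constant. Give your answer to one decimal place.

Flow: 52 L/min ÷ 60 = 0.8667 L/s.
PIP = Vt/C + R·V̇ + PEEP (constant-flow equation of motion).
Only the elastic term changes: ΔPIP = ΔVt / C = (405 − 460) / 42.6 = -1.291 cmH2O.
Original PIP = 460/42.6 + 11.5×0.8667 + 9 = 29.765 cmH2O; new PIP = 29.765 + (-1.291) = 28.474 cmH2O.

28.5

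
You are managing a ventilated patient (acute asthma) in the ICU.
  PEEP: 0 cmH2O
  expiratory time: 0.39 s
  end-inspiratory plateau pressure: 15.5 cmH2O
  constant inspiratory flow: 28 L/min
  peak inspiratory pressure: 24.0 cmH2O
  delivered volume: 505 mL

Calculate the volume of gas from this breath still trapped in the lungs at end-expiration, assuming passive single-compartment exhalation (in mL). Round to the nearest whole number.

262

Flow: 28 L/min ÷ 60 = 0.4667 L/s.
R = (PIP − Pplat)/V̇ = (24.0 − 15.5) / 0.4667 = 8.5/0.4667 = 18.213 cmH2O·s/L.
C = Vt/(Pplat − PEEP) = 505.0 / (15.5 − 0) = 505.0/15.5 = 32.581 mL/cmH2O.
τ = R × C = 18.213 × 0.03258 L/cmH2O = 0.5934 s.
Fraction remaining = e^(−Te/τ) = e^(−0.39/0.5934) = 0.5183.
Trapped volume = 505.0 × 0.5183 = 261.74 mL.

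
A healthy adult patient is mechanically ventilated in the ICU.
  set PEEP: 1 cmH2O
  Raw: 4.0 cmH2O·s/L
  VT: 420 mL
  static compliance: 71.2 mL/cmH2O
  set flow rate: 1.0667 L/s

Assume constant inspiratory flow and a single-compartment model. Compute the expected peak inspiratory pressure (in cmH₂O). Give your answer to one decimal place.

11.2

Equation of motion (constant flow): PIP = Vt/C + R·V̇ + PEEP.
PIP = 420/71.2 + 4.0×1.0667 + 1 = 5.899 + 4.267 + 1 = 11.166 cmH2O.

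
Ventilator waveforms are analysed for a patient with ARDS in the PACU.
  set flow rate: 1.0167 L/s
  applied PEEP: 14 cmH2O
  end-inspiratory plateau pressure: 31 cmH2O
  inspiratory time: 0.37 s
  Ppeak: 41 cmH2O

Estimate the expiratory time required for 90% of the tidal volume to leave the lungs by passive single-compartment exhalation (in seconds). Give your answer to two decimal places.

0.50

Vt = flow × Ti = 1.0167 L/s × 0.37 s × 1000 mL/L = 376.18 mL.
R = (PIP − Pplat)/V̇ = (41 − 31) / 1.0167 = 10.0/1.0167 = 9.836 cmH2O·s/L.
C = Vt/(Pplat − PEEP) = 376.18 / (31 − 14) = 376.18/17.0 = 22.128 mL/cmH2O.
τ = R × C = 9.836 × 0.02213 L/cmH2O = 0.2177 s.
t = −τ·ln(1 − 0.90) = −0.2177·ln(0.1) = 0.5013 s.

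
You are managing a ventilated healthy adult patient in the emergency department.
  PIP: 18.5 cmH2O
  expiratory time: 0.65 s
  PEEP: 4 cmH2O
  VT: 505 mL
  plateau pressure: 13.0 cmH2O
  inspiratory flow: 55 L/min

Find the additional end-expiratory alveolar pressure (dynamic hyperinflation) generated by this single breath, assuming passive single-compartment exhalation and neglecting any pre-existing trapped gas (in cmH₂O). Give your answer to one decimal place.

1.3

Flow: 55 L/min ÷ 60 = 0.9167 L/s.
R = (PIP − Pplat)/V̇ = (18.5 − 13.0) / 0.9167 = 5.5/0.9167 = 6.0 cmH2O·s/L.
C = Vt/(Pplat − PEEP) = 505.0 / (13.0 − 4) = 505.0/9.0 = 56.111 mL/cmH2O.
τ = R × C = 6.0 × 0.05611 L/cmH2O = 0.3367 s.
Fraction remaining = e^(−Te/τ) = e^(−0.65/0.3367) = 0.1451; trapped volume = 505.0 × 0.1451 = 73.276 mL.
Additional alveolar pressure from trapping ≈ V_trapped / C = 73.276 / 56.111 = 1.306 cmH2O.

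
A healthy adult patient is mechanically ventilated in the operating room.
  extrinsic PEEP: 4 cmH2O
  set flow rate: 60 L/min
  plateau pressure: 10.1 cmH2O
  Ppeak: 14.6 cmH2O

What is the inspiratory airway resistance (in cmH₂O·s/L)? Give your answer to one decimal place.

Flow: 60 L/min ÷ 60 = 1 L/s.
Raw = (PIP − Pplat) / flow = (14.6 − 10.1) / 1 = 4.5 / 1 = 4.5 cmH2O·s/L.

4.5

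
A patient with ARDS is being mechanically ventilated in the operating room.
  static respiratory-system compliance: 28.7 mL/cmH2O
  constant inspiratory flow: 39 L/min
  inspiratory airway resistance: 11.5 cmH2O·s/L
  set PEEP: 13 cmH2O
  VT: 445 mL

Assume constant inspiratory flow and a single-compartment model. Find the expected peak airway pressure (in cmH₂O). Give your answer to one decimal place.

36.0

Flow: 39 L/min ÷ 60 = 0.65 L/s.
Equation of motion (constant flow): PIP = Vt/C + R·V̇ + PEEP.
PIP = 445/28.7 + 11.5×0.65 + 13 = 15.505 + 7.475 + 13 = 35.98 cmH2O.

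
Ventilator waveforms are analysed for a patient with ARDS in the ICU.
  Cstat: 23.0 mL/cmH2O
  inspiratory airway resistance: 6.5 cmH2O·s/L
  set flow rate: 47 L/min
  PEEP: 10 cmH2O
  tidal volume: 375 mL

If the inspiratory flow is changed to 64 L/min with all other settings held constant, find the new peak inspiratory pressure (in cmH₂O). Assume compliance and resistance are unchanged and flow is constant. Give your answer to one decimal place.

Flow: 47 L/min ÷ 60 = 0.7833 L/s.
New flow: 64 L/min ÷ 60 = 1.0667 L/s.
PIP = Vt/C + R·V̇ + PEEP (constant-flow equation of motion).
Only the resistive term changes: ΔPIP = R × ΔV̇ = 6.5 × (1.0667 − 0.7833) = 6.5 × 0.2834 = 1.842 cmH2O.
Original PIP = 375/23.0 + 6.5×0.7833 + 10 = 31.396 cmH2O; new PIP = 31.396 + (1.842) = 33.238 cmH2O.

33.2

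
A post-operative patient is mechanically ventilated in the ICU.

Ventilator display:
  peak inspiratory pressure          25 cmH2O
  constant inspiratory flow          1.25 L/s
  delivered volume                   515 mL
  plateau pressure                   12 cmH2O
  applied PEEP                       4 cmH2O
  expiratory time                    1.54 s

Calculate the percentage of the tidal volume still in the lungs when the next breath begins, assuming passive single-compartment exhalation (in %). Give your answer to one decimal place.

R = (PIP − Pplat)/V̇ = (25 − 12) / 1.25 = 13.0/1.25 = 10.4 cmH2O·s/L.
C = Vt/(Pplat − PEEP) = 515.0 / (12 − 4) = 515.0/8.0 = 64.375 mL/cmH2O.
τ = R × C = 10.4 × 0.06438 L/cmH2O = 0.6696 s.
Fraction remaining at end-expiration = e^(−Te/τ) = e^(−1.54/0.6696) = 0.1003 → 10.03%.

10.0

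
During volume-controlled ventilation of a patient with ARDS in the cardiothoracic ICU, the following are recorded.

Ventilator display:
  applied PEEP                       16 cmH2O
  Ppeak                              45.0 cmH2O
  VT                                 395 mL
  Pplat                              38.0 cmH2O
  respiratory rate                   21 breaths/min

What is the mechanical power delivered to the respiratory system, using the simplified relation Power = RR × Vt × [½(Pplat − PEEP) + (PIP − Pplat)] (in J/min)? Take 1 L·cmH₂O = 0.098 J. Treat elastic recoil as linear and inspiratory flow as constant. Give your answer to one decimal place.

Per-breath work = Vt × [½(Pplat−PEEP) + (PIP−Pplat)] = 0.395 × [0.5×22.0 + 7.0] = 0.395 × 18.0 = 7.11 L·cmH2O.
Power = 21 × 7.11 = 149.31 L·cmH2O/min.
× 0.098 J/(L·cmH2O) → 14.632 J/min.

14.6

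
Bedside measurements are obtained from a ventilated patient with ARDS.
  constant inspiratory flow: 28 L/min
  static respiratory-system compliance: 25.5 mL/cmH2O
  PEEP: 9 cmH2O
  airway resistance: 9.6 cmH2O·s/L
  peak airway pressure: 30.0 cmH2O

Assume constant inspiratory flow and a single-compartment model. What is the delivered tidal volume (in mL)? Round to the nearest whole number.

Flow: 28 L/min ÷ 60 = 0.4667 L/s.
Equation of motion (constant flow): PIP = Vt/C + R·V̇ + PEEP.
Vt/C = PIP − R·V̇ − PEEP = 30.0 − 4.48 − 9 = 16.52 cmH2O.
Vt = C × 16.52 = 25.5 × 16.52 = 421.26 mL.

421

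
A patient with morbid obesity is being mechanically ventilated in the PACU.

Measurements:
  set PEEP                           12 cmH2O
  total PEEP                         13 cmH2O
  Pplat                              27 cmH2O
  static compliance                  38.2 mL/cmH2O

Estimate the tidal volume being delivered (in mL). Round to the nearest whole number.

End-expiratory occlusion gives total PEEP = 13 cmH2O (intrinsic PEEP = 13 − 12 = 1). Use total PEEP for the elastic gradient.
Vt = Cstat × (Pplat − PEEPtotal) = 38.2 × (27 − 13) = 38.2 × 14.0 = 534.8 mL.

535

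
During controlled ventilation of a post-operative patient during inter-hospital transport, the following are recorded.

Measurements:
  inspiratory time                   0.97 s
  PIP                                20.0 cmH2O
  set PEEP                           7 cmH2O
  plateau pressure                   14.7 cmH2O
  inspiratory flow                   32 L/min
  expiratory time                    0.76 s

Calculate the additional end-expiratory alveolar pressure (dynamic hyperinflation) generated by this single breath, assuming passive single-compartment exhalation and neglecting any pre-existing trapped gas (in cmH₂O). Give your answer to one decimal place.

Flow: 32 L/min ÷ 60 = 0.5333 L/s.
Vt = flow × Ti = 0.5333 L/s × 0.97 s × 1000 mL/L = 517.3 mL.
R = (PIP − Pplat)/V̇ = (20.0 − 14.7) / 0.5333 = 5.3/0.5333 = 9.938 cmH2O·s/L.
C = Vt/(Pplat − PEEP) = 517.3 / (14.7 − 7) = 517.3/7.7 = 67.182 mL/cmH2O.
τ = R × C = 9.938 × 0.06718 L/cmH2O = 0.6676 s.
Fraction remaining = e^(−Te/τ) = e^(−0.76/0.6676) = 0.3203; trapped volume = 517.3 × 0.3203 = 165.69 mL.
Additional alveolar pressure from trapping ≈ V_trapped / C = 165.69 / 67.182 = 2.466 cmH2O.

2.5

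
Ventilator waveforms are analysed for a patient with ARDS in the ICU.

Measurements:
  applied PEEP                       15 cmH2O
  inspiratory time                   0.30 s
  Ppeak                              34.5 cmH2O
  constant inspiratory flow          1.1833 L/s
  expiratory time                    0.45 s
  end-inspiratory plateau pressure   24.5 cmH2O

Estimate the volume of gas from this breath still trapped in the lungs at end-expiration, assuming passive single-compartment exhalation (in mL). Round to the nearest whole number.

Vt = flow × Ti = 1.1833 L/s × 0.30 s × 1000 mL/L = 354.99 mL.
R = (PIP − Pplat)/V̇ = (34.5 − 24.5) / 1.1833 = 10.0/1.1833 = 8.451 cmH2O·s/L.
C = Vt/(Pplat − PEEP) = 354.99 / (24.5 − 15) = 354.99/9.5 = 37.367 mL/cmH2O.
τ = R × C = 8.451 × 0.03737 L/cmH2O = 0.3158 s.
Fraction remaining = e^(−Te/τ) = e^(−0.45/0.3158) = 0.2405.
Trapped volume = 354.99 × 0.2405 = 85.375 mL.

85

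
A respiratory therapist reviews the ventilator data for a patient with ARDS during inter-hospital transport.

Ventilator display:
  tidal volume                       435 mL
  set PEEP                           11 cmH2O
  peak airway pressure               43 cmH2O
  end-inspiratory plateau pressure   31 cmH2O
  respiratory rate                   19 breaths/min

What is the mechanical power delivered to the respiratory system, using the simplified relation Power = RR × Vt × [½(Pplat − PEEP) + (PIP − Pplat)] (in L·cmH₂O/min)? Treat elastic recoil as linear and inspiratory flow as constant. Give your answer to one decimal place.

181.8

Per-breath work = Vt × [½(Pplat−PEEP) + (PIP−Pplat)] = 0.435 × [0.5×20.0 + 12.0] = 0.435 × 22.0 = 9.57 L·cmH2O.
Power = 19 × 9.57 = 181.83 L·cmH2O/min.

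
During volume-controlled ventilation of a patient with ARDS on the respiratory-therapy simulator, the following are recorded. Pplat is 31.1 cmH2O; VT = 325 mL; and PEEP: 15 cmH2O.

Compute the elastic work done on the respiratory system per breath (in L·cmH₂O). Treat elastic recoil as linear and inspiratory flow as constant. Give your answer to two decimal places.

Elastic work ≈ ½ × (Pplat − PEEP) × Vt = 0.5 × (31.1 − 15) × 0.325 L = 0.5 × 16.1 × 0.325 = 2.616 L·cmH2O.

2.62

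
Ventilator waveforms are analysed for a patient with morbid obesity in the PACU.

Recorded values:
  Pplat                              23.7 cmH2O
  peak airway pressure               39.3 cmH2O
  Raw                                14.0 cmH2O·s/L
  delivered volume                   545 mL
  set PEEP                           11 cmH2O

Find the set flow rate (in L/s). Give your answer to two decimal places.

1.11

flow = (PIP − Pplat) / Raw = 15.6 / 14.0 = 1.114 L/s.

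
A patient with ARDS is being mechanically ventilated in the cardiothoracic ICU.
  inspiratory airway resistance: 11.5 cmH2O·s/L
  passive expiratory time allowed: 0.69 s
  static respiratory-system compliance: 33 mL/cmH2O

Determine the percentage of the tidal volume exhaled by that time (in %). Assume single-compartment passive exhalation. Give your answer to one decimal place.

τ = R × C = 11.5 × 33 mL/cmH2O = 11.5 × 0.033 L/cmH2O = 0.3795 s.
Passive exhalation: V(t)/V₀ = e^(−t/τ) = e^(−0.69/0.3795) = 0.1623.
Fraction exhaled = 1 − 0.1623 = 0.8377 → 83.77%.

83.8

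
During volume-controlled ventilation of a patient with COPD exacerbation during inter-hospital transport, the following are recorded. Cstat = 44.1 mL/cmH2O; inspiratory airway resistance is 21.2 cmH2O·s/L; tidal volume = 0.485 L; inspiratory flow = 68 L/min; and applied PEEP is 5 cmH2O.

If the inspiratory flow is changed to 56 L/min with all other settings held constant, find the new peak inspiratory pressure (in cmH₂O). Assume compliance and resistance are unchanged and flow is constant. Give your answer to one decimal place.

35.8

Flow: 68 L/min ÷ 60 = 1.1333 L/s.
New flow: 56 L/min ÷ 60 = 0.9333 L/s.
PIP = Vt/C + R·V̇ + PEEP (constant-flow equation of motion).
Only the resistive term changes: ΔPIP = R × ΔV̇ = 21.2 × (0.9333 − 1.1333) = 21.2 × -0.2 = -4.24 cmH2O.
Original PIP = 485/44.1 + 21.2×1.1333 + 5 = 40.024 cmH2O; new PIP = 40.024 + (-4.24) = 35.784 cmH2O.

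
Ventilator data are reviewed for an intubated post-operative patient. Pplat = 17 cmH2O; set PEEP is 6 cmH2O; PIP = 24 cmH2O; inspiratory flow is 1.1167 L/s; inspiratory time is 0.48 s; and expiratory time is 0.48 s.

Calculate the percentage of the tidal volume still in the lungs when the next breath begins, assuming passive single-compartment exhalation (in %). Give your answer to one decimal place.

20.8

Vt = flow × Ti = 1.1167 L/s × 0.48 s × 1000 mL/L = 536.02 mL.
R = (PIP − Pplat)/V̇ = (24 − 17) / 1.1167 = 7.0/1.1167 = 6.268 cmH2O·s/L.
C = Vt/(Pplat − PEEP) = 536.02 / (17 − 6) = 536.02/11.0 = 48.729 mL/cmH2O.
τ = R × C = 6.268 × 0.04873 L/cmH2O = 0.3054 s.
Fraction remaining at end-expiration = e^(−Te/τ) = e^(−0.48/0.3054) = 0.2077 → 20.77%.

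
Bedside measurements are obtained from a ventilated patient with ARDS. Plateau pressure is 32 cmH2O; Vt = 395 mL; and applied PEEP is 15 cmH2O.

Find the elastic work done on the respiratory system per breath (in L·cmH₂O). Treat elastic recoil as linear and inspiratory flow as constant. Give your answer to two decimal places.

3.36

Elastic work ≈ ½ × (Pplat − PEEP) × Vt = 0.5 × (32 − 15) × 0.395 L = 0.5 × 17.0 × 0.395 = 3.358 L·cmH2O.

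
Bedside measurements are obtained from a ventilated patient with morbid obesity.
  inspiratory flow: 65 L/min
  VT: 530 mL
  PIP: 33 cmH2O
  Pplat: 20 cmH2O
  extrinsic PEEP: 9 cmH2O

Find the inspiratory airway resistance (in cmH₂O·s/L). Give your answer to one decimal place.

12.0

Flow: 65 L/min ÷ 60 = 1.0833 L/s.
Raw = (PIP − Pplat) / flow = (33 − 20) / 1.0833 = 13.0 / 1.0833 = 12.0 cmH2O·s/L.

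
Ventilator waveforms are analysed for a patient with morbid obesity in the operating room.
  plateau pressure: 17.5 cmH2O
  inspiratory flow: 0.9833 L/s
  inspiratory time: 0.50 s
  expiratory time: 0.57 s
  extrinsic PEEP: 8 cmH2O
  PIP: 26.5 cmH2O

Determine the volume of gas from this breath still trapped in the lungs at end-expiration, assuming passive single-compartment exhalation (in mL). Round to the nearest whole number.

Vt = flow × Ti = 0.9833 L/s × 0.50 s × 1000 mL/L = 491.65 mL.
R = (PIP − Pplat)/V̇ = (26.5 − 17.5) / 0.9833 = 9.0/0.9833 = 9.153 cmH2O·s/L.
C = Vt/(Pplat − PEEP) = 491.65 / (17.5 − 8) = 491.65/9.5 = 51.753 mL/cmH2O.
τ = R × C = 9.153 × 0.05175 L/cmH2O = 0.4737 s.
Fraction remaining = e^(−Te/τ) = e^(−0.57/0.4737) = 0.3002.
Trapped volume = 491.65 × 0.3002 = 147.59 mL.

148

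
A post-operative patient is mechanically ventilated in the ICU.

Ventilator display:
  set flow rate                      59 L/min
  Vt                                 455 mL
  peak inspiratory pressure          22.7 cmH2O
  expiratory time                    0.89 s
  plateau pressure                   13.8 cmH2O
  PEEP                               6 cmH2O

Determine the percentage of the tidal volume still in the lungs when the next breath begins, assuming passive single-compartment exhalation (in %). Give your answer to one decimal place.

Flow: 59 L/min ÷ 60 = 0.9833 L/s.
R = (PIP − Pplat)/V̇ = (22.7 − 13.8) / 0.9833 = 8.9/0.9833 = 9.051 cmH2O·s/L.
C = Vt/(Pplat − PEEP) = 455.0 / (13.8 − 6) = 455.0/7.8 = 58.333 mL/cmH2O.
τ = R × C = 9.051 × 0.05833 L/cmH2O = 0.5279 s.
Fraction remaining at end-expiration = e^(−Te/τ) = e^(−0.89/0.5279) = 0.1853 → 18.53%.

18.5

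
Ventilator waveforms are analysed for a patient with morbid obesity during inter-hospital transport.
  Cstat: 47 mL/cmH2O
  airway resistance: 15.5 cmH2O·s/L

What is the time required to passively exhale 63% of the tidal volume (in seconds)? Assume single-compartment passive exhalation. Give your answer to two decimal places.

0.72

τ = R × C = 15.5 × 47 mL/cmH2O = 15.5 × 0.047 L/cmH2O = 0.7285 s.
Exhaled fraction f = 1 − e^(−t/τ) → t = −τ·ln(1 − f) = −0.7285·ln(0.37) = 0.7243 s.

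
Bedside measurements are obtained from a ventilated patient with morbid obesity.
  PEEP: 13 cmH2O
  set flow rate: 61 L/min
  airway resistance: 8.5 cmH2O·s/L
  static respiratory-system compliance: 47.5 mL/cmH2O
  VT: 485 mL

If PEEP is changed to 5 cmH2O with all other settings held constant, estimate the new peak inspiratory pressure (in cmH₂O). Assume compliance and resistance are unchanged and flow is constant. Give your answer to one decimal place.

23.9

Flow: 61 L/min ÷ 60 = 1.0167 L/s.
PIP = Vt/C + R·V̇ + PEEP (constant-flow equation of motion).
Only the baseline term changes: ΔPIP = ΔPEEP = 5 − 13 = -8.0 cmH2O.
Original PIP = 485/47.5 + 8.5×1.0167 + 13 = 31.852 cmH2O; new PIP = 31.852 + (-8.0) = 23.852 cmH2O.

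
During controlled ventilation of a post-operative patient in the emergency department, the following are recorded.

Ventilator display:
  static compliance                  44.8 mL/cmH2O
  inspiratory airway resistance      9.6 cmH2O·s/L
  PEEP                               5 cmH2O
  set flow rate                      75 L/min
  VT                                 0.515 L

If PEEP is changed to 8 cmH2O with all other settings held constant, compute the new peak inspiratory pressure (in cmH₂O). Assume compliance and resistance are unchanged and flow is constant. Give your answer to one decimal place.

31.5

Flow: 75 L/min ÷ 60 = 1.25 L/s.
PIP = Vt/C + R·V̇ + PEEP (constant-flow equation of motion).
Only the baseline term changes: ΔPIP = ΔPEEP = 8 − 5 = 3.0 cmH2O.
Original PIP = 515/44.8 + 9.6×1.25 + 5 = 28.496 cmH2O; new PIP = 28.496 + (3.0) = 31.496 cmH2O.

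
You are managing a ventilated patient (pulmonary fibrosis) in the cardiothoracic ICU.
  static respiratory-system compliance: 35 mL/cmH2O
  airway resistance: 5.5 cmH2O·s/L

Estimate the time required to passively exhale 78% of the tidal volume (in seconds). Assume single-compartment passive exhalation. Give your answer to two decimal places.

τ = R × C = 5.5 × 35 mL/cmH2O = 5.5 × 0.035 L/cmH2O = 0.1925 s.
Exhaled fraction f = 1 − e^(−t/τ) → t = −τ·ln(1 − f) = −0.1925·ln(0.22) = 0.2915 s.

0.29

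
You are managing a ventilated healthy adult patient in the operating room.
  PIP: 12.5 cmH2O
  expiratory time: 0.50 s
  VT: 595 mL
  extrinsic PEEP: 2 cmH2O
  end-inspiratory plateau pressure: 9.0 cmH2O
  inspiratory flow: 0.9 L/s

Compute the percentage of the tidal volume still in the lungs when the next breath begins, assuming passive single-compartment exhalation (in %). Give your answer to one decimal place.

R = (PIP − Pplat)/V̇ = (12.5 − 9.0) / 0.9 = 3.5/0.9 = 3.889 cmH2O·s/L.
C = Vt/(Pplat − PEEP) = 595.0 / (9.0 − 2) = 595.0/7.0 = 85.0 mL/cmH2O.
τ = R × C = 3.889 × 0.085 L/cmH2O = 0.3306 s.
Fraction remaining at end-expiration = e^(−Te/τ) = e^(−0.50/0.3306) = 0.2204 → 22.04%.

22.0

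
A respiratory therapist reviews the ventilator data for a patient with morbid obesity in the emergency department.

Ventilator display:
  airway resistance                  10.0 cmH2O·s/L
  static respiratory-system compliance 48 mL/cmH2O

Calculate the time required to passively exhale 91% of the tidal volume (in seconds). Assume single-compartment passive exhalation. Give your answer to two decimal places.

τ = R × C = 10.0 × 48 mL/cmH2O = 10.0 × 0.048 L/cmH2O = 0.48 s.
Exhaled fraction f = 1 − e^(−t/τ) → t = −τ·ln(1 − f) = −0.48·ln(0.09) = 1.156 s.

1.16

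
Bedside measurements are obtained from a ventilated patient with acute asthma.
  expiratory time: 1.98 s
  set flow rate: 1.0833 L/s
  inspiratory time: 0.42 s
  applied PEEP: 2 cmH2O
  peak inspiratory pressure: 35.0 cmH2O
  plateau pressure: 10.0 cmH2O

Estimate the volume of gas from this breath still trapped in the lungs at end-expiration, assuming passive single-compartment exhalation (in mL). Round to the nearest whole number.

101

Vt = flow × Ti = 1.0833 L/s × 0.42 s × 1000 mL/L = 454.99 mL.
R = (PIP − Pplat)/V̇ = (35.0 − 10.0) / 1.0833 = 25.0/1.0833 = 23.078 cmH2O·s/L.
C = Vt/(Pplat − PEEP) = 454.99 / (10.0 − 2) = 454.99/8.0 = 56.874 mL/cmH2O.
τ = R × C = 23.078 × 0.05687 L/cmH2O = 1.312 s.
Fraction remaining = e^(−Te/τ) = e^(−1.98/1.312) = 0.2211.
Trapped volume = 454.99 × 0.2211 = 100.6 mL.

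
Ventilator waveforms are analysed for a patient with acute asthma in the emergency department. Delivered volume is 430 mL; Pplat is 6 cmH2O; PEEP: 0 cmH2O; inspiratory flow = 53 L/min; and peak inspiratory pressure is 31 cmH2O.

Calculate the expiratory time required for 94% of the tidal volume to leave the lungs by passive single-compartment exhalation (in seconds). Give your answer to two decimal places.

5.71

Flow: 53 L/min ÷ 60 = 0.8833 L/s.
R = (PIP − Pplat)/V̇ = (31 − 6) / 0.8833 = 25.0/0.8833 = 28.303 cmH2O·s/L.
C = Vt/(Pplat − PEEP) = 430.0 / (6 − 0) = 430.0/6.0 = 71.667 mL/cmH2O.
τ = R × C = 28.303 × 0.07167 L/cmH2O = 2.028 s.
t = −τ·ln(1 − 0.94) = −2.028·ln(0.06) = 5.706 s.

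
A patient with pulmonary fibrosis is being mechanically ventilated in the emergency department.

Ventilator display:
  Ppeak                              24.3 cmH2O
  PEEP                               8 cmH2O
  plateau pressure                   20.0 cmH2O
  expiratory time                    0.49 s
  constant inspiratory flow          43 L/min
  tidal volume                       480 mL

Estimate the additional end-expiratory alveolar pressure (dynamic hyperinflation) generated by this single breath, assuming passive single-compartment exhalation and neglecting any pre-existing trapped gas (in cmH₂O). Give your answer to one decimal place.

1.6

Flow: 43 L/min ÷ 60 = 0.7167 L/s.
R = (PIP − Pplat)/V̇ = (24.3 − 20.0) / 0.7167 = 4.3/0.7167 = 6.0 cmH2O·s/L.
C = Vt/(Pplat − PEEP) = 480.0 / (20.0 − 8) = 480.0/12.0 = 40.0 mL/cmH2O.
τ = R × C = 6.0 × 0.04 L/cmH2O = 0.24 s.
Fraction remaining = e^(−Te/τ) = e^(−0.49/0.24) = 0.1298; trapped volume = 480.0 × 0.1298 = 62.304 mL.
Additional alveolar pressure from trapping ≈ V_trapped / C = 62.304 / 40.0 = 1.558 cmH2O.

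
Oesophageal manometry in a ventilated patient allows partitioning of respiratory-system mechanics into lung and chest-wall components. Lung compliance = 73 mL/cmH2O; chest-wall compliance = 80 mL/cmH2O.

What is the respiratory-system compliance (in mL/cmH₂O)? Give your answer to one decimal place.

38.2

Lung and chest wall are elastances in series: 1/Crs = 1/CL + 1/Ccw.
1/Crs = 1/73 + 1/80 = 0.0262.
Crs = 38.168 mL/cmH2O.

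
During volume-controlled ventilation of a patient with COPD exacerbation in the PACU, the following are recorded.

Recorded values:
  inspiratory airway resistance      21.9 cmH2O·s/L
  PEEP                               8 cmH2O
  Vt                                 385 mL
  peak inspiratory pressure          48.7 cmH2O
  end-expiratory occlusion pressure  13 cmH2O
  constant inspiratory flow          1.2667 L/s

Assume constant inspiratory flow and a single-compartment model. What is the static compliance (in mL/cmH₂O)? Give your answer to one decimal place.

48.4

Total PEEP = 13 cmH2O (set 8 + intrinsic 5); this is the baseline alveolar pressure.
Equation of motion (constant flow): PIP = Vt/C + R·V̇ + PEEP.
Vt/C = PIP − R·V̇ − PEEP = 48.7 − 21.9×1.2667 − 13 = 48.7 − 27.741 − 13 = 7.959 cmH2O.
C = Vt / 7.959 = 385 / 7.959 = 48.373 mL/cmH2O.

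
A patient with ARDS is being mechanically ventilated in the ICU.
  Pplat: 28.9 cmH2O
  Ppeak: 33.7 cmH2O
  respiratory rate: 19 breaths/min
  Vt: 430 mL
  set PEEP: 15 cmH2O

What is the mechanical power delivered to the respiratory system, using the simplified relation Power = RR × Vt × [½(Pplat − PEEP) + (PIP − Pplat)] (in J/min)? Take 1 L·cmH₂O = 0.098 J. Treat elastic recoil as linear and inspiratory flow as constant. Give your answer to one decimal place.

Per-breath work = Vt × [½(Pplat−PEEP) + (PIP−Pplat)] = 0.430 × [0.5×13.9 + 4.8] = 0.430 × 11.75 = 5.053 L·cmH2O.
Power = 19 × 5.053 = 96.007 L·cmH2O/min.
× 0.098 J/(L·cmH2O) → 9.409 J/min.

9.4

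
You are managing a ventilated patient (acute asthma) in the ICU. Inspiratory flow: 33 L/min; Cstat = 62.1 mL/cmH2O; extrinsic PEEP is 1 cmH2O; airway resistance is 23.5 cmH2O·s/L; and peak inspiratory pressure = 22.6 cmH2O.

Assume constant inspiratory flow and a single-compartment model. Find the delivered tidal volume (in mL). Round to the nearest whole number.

Flow: 33 L/min ÷ 60 = 0.55 L/s.
Equation of motion (constant flow): PIP = Vt/C + R·V̇ + PEEP.
Vt/C = PIP − R·V̇ − PEEP = 22.6 − 12.925 − 1 = 8.675 cmH2O.
Vt = C × 8.675 = 62.1 × 8.675 = 538.72 mL.

539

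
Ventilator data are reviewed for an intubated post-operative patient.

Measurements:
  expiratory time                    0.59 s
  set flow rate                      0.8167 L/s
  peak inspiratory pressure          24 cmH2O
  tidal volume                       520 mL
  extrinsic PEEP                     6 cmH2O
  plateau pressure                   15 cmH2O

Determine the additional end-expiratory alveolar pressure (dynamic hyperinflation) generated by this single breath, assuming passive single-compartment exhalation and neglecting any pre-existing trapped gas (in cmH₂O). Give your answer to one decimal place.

R = (PIP − Pplat)/V̇ = (24 − 15) / 0.8167 = 9.0/0.8167 = 11.02 cmH2O·s/L.
C = Vt/(Pplat − PEEP) = 520.0 / (15 − 6) = 520.0/9.0 = 57.778 mL/cmH2O.
τ = R × C = 11.02 × 0.05778 L/cmH2O = 0.6367 s.
Fraction remaining = e^(−Te/τ) = e^(−0.59/0.6367) = 0.3959; trapped volume = 520.0 × 0.3959 = 205.87 mL.
Additional alveolar pressure from trapping ≈ V_trapped / C = 205.87 / 57.778 = 3.563 cmH2O.

3.6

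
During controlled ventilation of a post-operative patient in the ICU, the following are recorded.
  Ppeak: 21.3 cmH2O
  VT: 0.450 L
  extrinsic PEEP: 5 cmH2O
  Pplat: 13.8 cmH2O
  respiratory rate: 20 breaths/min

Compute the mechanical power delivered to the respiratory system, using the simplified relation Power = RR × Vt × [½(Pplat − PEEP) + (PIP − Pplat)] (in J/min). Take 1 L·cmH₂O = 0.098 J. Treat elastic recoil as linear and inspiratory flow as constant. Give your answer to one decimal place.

10.5

Per-breath work = Vt × [½(Pplat−PEEP) + (PIP−Pplat)] = 0.450 × [0.5×8.8 + 7.5] = 0.450 × 11.9 = 5.355 L·cmH2O.
Power = 20 × 5.355 = 107.1 L·cmH2O/min.
× 0.098 J/(L·cmH2O) → 10.496 J/min.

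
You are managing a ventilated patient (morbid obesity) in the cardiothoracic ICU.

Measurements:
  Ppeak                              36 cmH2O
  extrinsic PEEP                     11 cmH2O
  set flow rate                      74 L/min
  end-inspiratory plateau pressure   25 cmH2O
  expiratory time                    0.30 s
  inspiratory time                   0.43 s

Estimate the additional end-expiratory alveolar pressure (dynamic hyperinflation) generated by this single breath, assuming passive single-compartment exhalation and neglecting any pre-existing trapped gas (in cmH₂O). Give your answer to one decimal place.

5.8

Flow: 74 L/min ÷ 60 = 1.2333 L/s.
Vt = flow × Ti = 1.2333 L/s × 0.43 s × 1000 mL/L = 530.32 mL.
R = (PIP − Pplat)/V̇ = (36 − 25) / 1.2333 = 11.0/1.2333 = 8.919 cmH2O·s/L.
C = Vt/(Pplat − PEEP) = 530.32 / (25 − 11) = 530.32/14.0 = 37.88 mL/cmH2O.
τ = R × C = 8.919 × 0.03788 L/cmH2O = 0.3379 s.
Fraction remaining = e^(−Te/τ) = e^(−0.30/0.3379) = 0.4115; trapped volume = 530.32 × 0.4115 = 218.23 mL.
Additional alveolar pressure from trapping ≈ V_trapped / C = 218.23 / 37.88 = 5.761 cmH2O.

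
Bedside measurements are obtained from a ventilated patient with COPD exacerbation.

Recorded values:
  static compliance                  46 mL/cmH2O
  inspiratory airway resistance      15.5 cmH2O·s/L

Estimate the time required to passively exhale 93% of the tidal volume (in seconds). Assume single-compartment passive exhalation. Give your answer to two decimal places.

τ = R × C = 15.5 × 46 mL/cmH2O = 15.5 × 0.046 L/cmH2O = 0.713 s.
Exhaled fraction f = 1 − e^(−t/τ) → t = −τ·ln(1 − f) = −0.713·ln(0.07) = 1.896 s.

1.90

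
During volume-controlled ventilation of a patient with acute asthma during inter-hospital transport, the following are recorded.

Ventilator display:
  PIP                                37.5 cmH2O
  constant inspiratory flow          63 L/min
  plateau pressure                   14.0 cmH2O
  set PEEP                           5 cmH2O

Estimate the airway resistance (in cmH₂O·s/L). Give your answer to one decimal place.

Flow: 63 L/min ÷ 60 = 1.05 L/s.
Raw = (PIP − Pplat) / flow = (37.5 − 14.0) / 1.05 = 23.5 / 1.05 = 22.381 cmH2O·s/L.

22.4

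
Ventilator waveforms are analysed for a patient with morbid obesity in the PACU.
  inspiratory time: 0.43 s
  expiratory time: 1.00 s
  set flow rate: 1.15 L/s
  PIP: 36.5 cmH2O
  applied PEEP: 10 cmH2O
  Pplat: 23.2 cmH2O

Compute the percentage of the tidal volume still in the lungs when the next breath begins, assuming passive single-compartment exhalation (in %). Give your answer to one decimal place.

Vt = flow × Ti = 1.15 L/s × 0.43 s × 1000 mL/L = 494.5 mL.
R = (PIP − Pplat)/V̇ = (36.5 − 23.2) / 1.15 = 13.3/1.15 = 11.565 cmH2O·s/L.
C = Vt/(Pplat − PEEP) = 494.5 / (23.2 − 10) = 494.5/13.2 = 37.462 mL/cmH2O.
τ = R × C = 11.565 × 0.03746 L/cmH2O = 0.4332 s.
Fraction remaining at end-expiration = e^(−Te/τ) = e^(−1.00/0.4332) = 0.09942 → 9.942%.

9.9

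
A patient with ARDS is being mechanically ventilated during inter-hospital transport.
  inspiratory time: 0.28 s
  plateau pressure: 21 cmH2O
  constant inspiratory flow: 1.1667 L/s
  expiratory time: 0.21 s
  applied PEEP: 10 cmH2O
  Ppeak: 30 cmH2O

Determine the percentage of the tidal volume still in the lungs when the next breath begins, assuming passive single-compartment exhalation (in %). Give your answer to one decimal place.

Vt = flow × Ti = 1.1667 L/s × 0.28 s × 1000 mL/L = 326.68 mL.
R = (PIP − Pplat)/V̇ = (30 − 21) / 1.1667 = 9.0/1.1667 = 7.714 cmH2O·s/L.
C = Vt/(Pplat − PEEP) = 326.68 / (21 − 10) = 326.68/11.0 = 29.698 mL/cmH2O.
τ = R × C = 7.714 × 0.0297 L/cmH2O = 0.2291 s.
Fraction remaining at end-expiration = e^(−Te/τ) = e^(−0.21/0.2291) = 0.3999 → 39.99%.

40.0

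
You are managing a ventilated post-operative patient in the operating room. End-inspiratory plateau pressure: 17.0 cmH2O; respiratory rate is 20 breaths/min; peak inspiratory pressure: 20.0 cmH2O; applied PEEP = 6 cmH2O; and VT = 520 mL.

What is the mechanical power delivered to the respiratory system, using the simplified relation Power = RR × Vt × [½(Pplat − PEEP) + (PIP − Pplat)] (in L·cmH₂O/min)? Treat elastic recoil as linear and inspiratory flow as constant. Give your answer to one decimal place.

Per-breath work = Vt × [½(Pplat−PEEP) + (PIP−Pplat)] = 0.520 × [0.5×11.0 + 3.0] = 0.520 × 8.5 = 4.42 L·cmH2O.
Power = 20 × 4.42 = 88.4 L·cmH2O/min.

88.4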